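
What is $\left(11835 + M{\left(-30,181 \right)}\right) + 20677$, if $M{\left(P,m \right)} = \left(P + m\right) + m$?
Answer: $32844$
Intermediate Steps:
$M{\left(P,m \right)} = P + 2 m$
$\left(11835 + M{\left(-30,181 \right)}\right) + 20677 = \left(11835 + \left(-30 + 2 \cdot 181\right)\right) + 20677 = \left(11835 + \left(-30 + 362\right)\right) + 20677 = \left(11835 + 332\right) + 20677 = 12167 + 20677 = 32844$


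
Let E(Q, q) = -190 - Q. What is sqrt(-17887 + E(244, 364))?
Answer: I*sqrt(18321) ≈ 135.35*I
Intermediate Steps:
sqrt(-17887 + E(244, 364)) = sqrt(-17887 + (-190 - 1*244)) = sqrt(-17887 + (-190 - 244)) = sqrt(-17887 - 434) = sqrt(-18321) = I*sqrt(18321)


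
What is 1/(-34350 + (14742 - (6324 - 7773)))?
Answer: -1/18159 ≈ -5.5069e-5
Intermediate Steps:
1/(-34350 + (14742 - (6324 - 7773))) = 1/(-34350 + (14742 - 1*(-1449))) = 1/(-34350 + (14742 + 1449)) = 1/(-34350 + 16191) = 1/(-18159) = -1/18159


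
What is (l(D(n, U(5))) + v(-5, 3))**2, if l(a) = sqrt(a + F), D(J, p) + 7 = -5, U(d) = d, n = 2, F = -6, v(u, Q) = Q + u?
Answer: (2 - 3*I*sqrt(2))**2 ≈ -14.0 - 16.971*I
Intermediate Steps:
D(J, p) = -12 (D(J, p) = -7 - 5 = -12)
l(a) = sqrt(-6 + a) (l(a) = sqrt(a - 6) = sqrt(-6 + a))
(l(D(n, U(5))) + v(-5, 3))**2 = (sqrt(-6 - 12) + (3 - 5))**2 = (sqrt(-18) - 2)**2 = (3*I*sqrt(2) - 2)**2 = (-2 + 3*I*sqrt(2))**2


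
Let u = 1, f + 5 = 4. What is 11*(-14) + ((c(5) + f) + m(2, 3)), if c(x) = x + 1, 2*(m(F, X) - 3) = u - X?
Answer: -147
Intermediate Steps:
f = -1 (f = -5 + 4 = -1)
m(F, X) = 7/2 - X/2 (m(F, X) = 3 + (1 - X)/2 = 3 + (½ - X/2) = 7/2 - X/2)
c(x) = 1 + x
11*(-14) + ((c(5) + f) + m(2, 3)) = 11*(-14) + (((1 + 5) - 1) + (7/2 - ½*3)) = -154 + ((6 - 1) + (7/2 - 3/2)) = -154 + (5 + 2) = -154 + 7 = -147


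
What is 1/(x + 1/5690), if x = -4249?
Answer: -5690/24176809 ≈ -0.00023535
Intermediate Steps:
1/(x + 1/5690) = 1/(-4249 + 1/5690) = 1/(-24176809/5690) = -5690/24176809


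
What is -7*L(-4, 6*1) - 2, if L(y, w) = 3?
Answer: -23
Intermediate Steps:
-7*L(-4, 6*1) - 2 = -7*3 - 2 = -21 - 2 = -23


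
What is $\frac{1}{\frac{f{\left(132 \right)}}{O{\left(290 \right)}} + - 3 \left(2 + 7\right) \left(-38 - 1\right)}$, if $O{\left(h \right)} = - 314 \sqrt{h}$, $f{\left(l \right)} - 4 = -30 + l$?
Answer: $\frac{7527065130}{7925999579081} + \frac{8321 \sqrt{290}}{7925999579081} \approx 0.00094969$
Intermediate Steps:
$f{\left(l \right)} = -26 + l$ ($f{\left(l \right)} = 4 + \left(-30 + l\right) = -26 + l$)
$\frac{1}{\frac{f{\left(132 \right)}}{O{\left(290 \right)}} + - 3 \left(2 + 7\right) \left(-38 - 1\right)} = \frac{1}{\frac{-26 + 132}{\left(-314\right) \sqrt{290}} + - 3 \left(2 + 7\right) \left(-38 - 1\right)} = \frac{1}{106 \left(- \frac{\sqrt{290}}{91060}\right) + \left(-3\right) 9 \left(-39\right)} = \frac{1}{- \frac{53 \sqrt{290}}{45530} - -1053} = \frac{1}{- \frac{53 \sqrt{290}}{45530} + 1053} = \frac{1}{1053 - \frac{53 \sqrt{290}}{45530}}$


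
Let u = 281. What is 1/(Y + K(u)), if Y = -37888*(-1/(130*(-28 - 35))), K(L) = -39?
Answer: -4095/178649 ≈ -0.022922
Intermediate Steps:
Y = -18944/4095 (Y = -37888/((-130*(-63))) = -37888/8190 = -37888*1/8190 = -18944/4095 ≈ -4.6261)
1/(Y + K(u)) = 1/(-18944/4095 - 39) = 1/(-178649/4095) = -4095/178649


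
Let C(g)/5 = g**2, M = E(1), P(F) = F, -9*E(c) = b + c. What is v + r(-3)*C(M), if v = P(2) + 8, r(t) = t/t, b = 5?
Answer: 110/9 ≈ 12.222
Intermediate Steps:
E(c) = -5/9 - c/9 (E(c) = -(5 + c)/9 = -5/9 - c/9)
M = -2/3 (M = -5/9 - 1/9*1 = -5/9 - 1/9 = -2/3 ≈ -0.66667)
r(t) = 1
C(g) = 5*g**2
v = 10 (v = 2 + 8 = 10)
v + r(-3)*C(M) = 10 + 1*(5*(-2/3)**2) = 10 + 1*(5*(4/9)) = 10 + 1*(20/9) = 10 + 20/9 = 110/9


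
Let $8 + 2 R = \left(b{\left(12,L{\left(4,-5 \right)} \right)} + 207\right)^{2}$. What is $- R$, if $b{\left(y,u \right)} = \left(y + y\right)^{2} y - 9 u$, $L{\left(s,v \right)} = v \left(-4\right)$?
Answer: $- \frac{48149713}{2} \approx -2.4075 \cdot 10^{7}$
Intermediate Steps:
$L{\left(s,v \right)} = - 4 v$
$b{\left(y,u \right)} = - 9 u + 4 y^{3}$ ($b{\left(y,u \right)} = \left(2 y\right)^{2} y - 9 u = 4 y^{2} y - 9 u = 4 y^{3} - 9 u = - 9 u + 4 y^{3}$)
$R = \frac{48149713}{2}$ ($R = -4 + \frac{\left(\left(- 9 \left(\left(-4\right) \left(-5\right)\right) + 4 \cdot 12^{3}\right) + 207\right)^{2}}{2} = -4 + \frac{\left(\left(\left(-9\right) 20 + 4 \cdot 1728\right) + 207\right)^{2}}{2} = -4 + \frac{\left(\left(-180 + 6912\right) + 207\right)^{2}}{2} = -4 + \frac{\left(6732 + 207\right)^{2}}{2} = -4 + \frac{6939^{2}}{2} = -4 + \frac{1}{2} \cdot 48149721 = -4 + \frac{48149721}{2} = \frac{48149713}{2} \approx 2.4075 \cdot 10^{7}$)
$- R = \left(-1\right) \frac{48149713}{2} = - \frac{48149713}{2}$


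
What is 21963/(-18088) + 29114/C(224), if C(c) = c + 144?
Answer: 8102057/104006 ≈ 77.900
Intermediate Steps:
C(c) = 144 + c
21963/(-18088) + 29114/C(224) = 21963/(-18088) + 29114/(144 + 224) = 21963*(-1/18088) + 29114/368 = -21963/18088 + 29114*(1/368) = -21963/18088 + 14557/184 = 8102057/104006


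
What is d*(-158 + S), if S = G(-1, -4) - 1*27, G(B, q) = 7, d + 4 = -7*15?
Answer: 19402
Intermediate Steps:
d = -109 (d = -4 - 7*15 = -4 - 105 = -109)
S = -20 (S = 7 - 1*27 = 7 - 27 = -20)
d*(-158 + S) = -109*(-158 - 20) = -109*(-178) = 19402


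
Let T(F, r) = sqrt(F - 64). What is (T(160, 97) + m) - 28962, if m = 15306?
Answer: -13656 + 4*sqrt(6) ≈ -13646.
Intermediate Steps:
T(F, r) = sqrt(-64 + F)
(T(160, 97) + m) - 28962 = (sqrt(-64 + 160) + 15306) - 28962 = (sqrt(96) + 15306) - 28962 = (4*sqrt(6) + 15306) - 28962 = (15306 + 4*sqrt(6)) - 28962 = -13656 + 4*sqrt(6)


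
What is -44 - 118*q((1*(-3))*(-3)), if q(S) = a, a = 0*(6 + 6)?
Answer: -44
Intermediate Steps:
a = 0 (a = 0*12 = 0)
q(S) = 0
-44 - 118*q((1*(-3))*(-3)) = -44 - 118*0 = -44 + 0 = -44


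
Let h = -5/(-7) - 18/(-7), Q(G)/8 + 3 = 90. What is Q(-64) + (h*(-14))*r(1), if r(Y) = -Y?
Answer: 742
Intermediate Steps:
Q(G) = 696 (Q(G) = -24 + 8*90 = -24 + 720 = 696)
h = 23/7 (h = -5*(-⅐) - 18*(-⅐) = 5/7 + 18/7 = 23/7 ≈ 3.2857)
Q(-64) + (h*(-14))*r(1) = 696 + ((23/7)*(-14))*(-1*1) = 696 - 46*(-1) = 696 + 46 = 742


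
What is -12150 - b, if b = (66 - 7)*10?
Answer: -12740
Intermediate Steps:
b = 590 (b = 59*10 = 590)
-12150 - b = -12150 - 1*590 = -12150 - 590 = -12740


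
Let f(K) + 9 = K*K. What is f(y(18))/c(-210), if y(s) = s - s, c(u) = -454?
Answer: 9/454 ≈ 0.019824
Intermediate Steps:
y(s) = 0
f(K) = -9 + K**2 (f(K) = -9 + K*K = -9 + K**2)
f(y(18))/c(-210) = (-9 + 0**2)/(-454) = (-9 + 0)*(-1/454) = -9*(-1/454) = 9/454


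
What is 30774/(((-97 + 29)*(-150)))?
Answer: 5129/1700 ≈ 3.0171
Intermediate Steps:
30774/(((-97 + 29)*(-150))) = 30774/((-68*(-150))) = 30774/10200 = 30774*(1/10200) = 5129/1700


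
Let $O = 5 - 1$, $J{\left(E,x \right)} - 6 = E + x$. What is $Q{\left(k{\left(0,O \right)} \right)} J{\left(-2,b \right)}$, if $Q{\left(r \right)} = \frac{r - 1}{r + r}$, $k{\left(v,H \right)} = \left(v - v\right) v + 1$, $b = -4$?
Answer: $0$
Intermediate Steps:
$J{\left(E,x \right)} = 6 + E + x$ ($J{\left(E,x \right)} = 6 + \left(E + x\right) = 6 + E + x$)
$O = 4$
$k{\left(v,H \right)} = 1$ ($k{\left(v,H \right)} = 0 v + 1 = 0 + 1 = 1$)
$Q{\left(r \right)} = \frac{-1 + r}{2 r}$
$Q{\left(k{\left(0,O \right)} \right)} J{\left(-2,b \right)} = \frac{-1 + 1}{2 \cdot 1} \left(6 - 2 - 4\right) = \frac{1}{2} \cdot 1 \cdot 0 \cdot 0 = 0 \cdot 0 = 0$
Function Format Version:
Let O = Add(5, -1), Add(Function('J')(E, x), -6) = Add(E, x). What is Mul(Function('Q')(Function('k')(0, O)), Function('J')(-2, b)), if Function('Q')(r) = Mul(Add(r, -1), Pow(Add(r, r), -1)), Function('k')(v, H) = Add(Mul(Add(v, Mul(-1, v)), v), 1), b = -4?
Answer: 0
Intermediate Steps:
Function('J')(E, x) = Add(6, E, x) (Function('J')(E, x) = Add(6, Add(E, x)) = Add(6, E, x))
O = 4
Function('k')(v, H) = 1 (Function('k')(v, H) = Add(Mul(0, v), 1) = Add(0, 1) = 1)
Function('Q')(r) = Mul(Rational(1, 2), Pow(r, -1), Add(-1, r)) (Function('Q')(r) = Mul(Add(-1, r), Pow(Mul(2, r), -1)) = Mul(Add(-1, r), Mul(Rational(1, 2), Pow(r, -1))) = Mul(Rational(1, 2), Pow(r, -1), Add(-1, r)))
Mul(Function('Q')(Function('k')(0, O)), Function('J')(-2, b)) = Mul(Mul(Rational(1, 2), Pow(1, -1), Add(-1, 1)), Add(6, -2, -4)) = Mul(Mul(Rational(1, 2), 1, 0), 0) = Mul(0, 0) = 0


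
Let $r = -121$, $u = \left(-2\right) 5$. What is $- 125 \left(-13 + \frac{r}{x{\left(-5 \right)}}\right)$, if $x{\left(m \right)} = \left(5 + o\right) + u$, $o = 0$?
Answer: $-1400$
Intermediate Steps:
$u = -10$
$x{\left(m \right)} = -5$ ($x{\left(m \right)} = \left(5 + 0\right) - 10 = 5 - 10 = -5$)
$- 125 \left(-13 + \frac{r}{x{\left(-5 \right)}}\right) = - 125 \left(-13 - \frac{121}{-5}\right) = - 125 \left(-13 - - \frac{121}{5}\right) = - 125 \left(-13 + \frac{121}{5}\right) = \left(-125\right) \frac{56}{5} = -1400$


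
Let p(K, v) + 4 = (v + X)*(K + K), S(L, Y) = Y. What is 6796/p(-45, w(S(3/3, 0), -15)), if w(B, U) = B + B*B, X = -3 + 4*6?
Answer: -3398/947 ≈ -3.5882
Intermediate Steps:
X = 21 (X = -3 + 24 = 21)
w(B, U) = B + B²
p(K, v) = -4 + 2*K*(21 + v) (p(K, v) = -4 + (v + 21)*(K + K) = -4 + (21 + v)*(2*K) = -4 + 2*K*(21 + v))
6796/p(-45, w(S(3/3, 0), -15)) = 6796/(-4 + 42*(-45) + 2*(-45)*(0*(1 + 0))) = 6796/(-4 - 1890 + 2*(-45)*(0*1)) = 6796/(-4 - 1890 + 2*(-45)*0) = 6796/(-4 - 1890 + 0) = 6796/(-1894) = 6796*(-1/1894) = -3398/947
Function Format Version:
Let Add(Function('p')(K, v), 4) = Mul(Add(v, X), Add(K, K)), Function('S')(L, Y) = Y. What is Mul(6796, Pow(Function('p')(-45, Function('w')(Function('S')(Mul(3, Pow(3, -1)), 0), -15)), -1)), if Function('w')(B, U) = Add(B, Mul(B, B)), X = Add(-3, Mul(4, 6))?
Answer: Rational(-3398, 947) ≈ -3.5882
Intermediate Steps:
X = 21 (X = Add(-3, 24) = 21)
Function('w')(B, U) = Add(B, Pow(B, 2))
Function('p')(K, v) = Add(-4, Mul(2, K, Add(21, v))) (Function('p')(K, v) = Add(-4, Mul(Add(v, 21), Add(K, K))) = Add(-4, Mul(Add(21, v), Mul(2, K))) = Add(-4, Mul(2, K, Add(21, v))))
Mul(6796, Pow(Function('p')(-45, Function('w')(Function('S')(Mul(3, Pow(3, -1)), 0), -15)), -1)) = Mul(6796, Pow(Add(-4, Mul(42, -45), Mul(2, -45, Mul(0, Add(1, 0)))), -1)) = Mul(6796, Pow(Add(-4, -1890, Mul(2, -45, Mul(0, 1))), -1)) = Mul(6796, Pow(Add(-4, -1890, Mul(2, -45, 0)), -1)) = Mul(6796, Pow(Add(-4, -1890, 0), -1)) = Mul(6796, Pow(-1894, -1)) = Mul(6796, Rational(-1, 1894)) = Rational(-3398, 947)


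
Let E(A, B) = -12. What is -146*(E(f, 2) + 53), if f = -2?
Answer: -5986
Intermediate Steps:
-146*(E(f, 2) + 53) = -146*(-12 + 53) = -146*41 = -5986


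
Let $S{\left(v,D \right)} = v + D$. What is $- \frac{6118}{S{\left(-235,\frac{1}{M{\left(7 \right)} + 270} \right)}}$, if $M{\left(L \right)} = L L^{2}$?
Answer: $\frac{1875167}{72027} \approx 26.034$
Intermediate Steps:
$M{\left(L \right)} = L^{3}$
$S{\left(v,D \right)} = D + v$
$- \frac{6118}{S{\left(-235,\frac{1}{M{\left(7 \right)} + 270} \right)}} = - \frac{6118}{\frac{1}{7^{3} + 270} - 235} = - \frac{6118}{\frac{1}{343 + 270} - 235} = - \frac{6118}{\frac{1}{613} - 235} = - \frac{6118}{- \frac{144054}{613}} = \left(-6118\right) \left(- \frac{613}{144054}\right) = \frac{1875167}{72027}$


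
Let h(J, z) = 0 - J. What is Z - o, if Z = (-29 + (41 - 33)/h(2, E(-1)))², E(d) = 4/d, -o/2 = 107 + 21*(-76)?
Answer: -1889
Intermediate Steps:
o = 2978 (o = -2*(107 + 21*(-76)) = -2*(107 - 1596) = -2*(-1489) = 2978)
h(J, z) = -J
Z = 1089 (Z = (-29 + (41 - 33)/((-1*2)))² = (-29 + 8/(-2))² = (-29 + 8*(-½))² = (-29 - 4)² = (-33)² = 1089)
Z - o = 1089 - 1*2978 = 1089 - 2978 = -1889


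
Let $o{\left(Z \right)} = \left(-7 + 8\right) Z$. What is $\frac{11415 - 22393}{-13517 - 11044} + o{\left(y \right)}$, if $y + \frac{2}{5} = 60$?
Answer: $\frac{7374068}{122805} \approx 60.047$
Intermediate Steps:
$y = \frac{298}{5}$ ($y = - \frac{2}{5} + 60 = \frac{298}{5} \approx 59.6$)
$o{\left(Z \right)} = Z$ ($o{\left(Z \right)} = 1 Z = Z$)
$\frac{11415 - 22393}{-13517 - 11044} + o{\left(y \right)} = \frac{11415 - 22393}{-13517 - 11044} + \frac{298}{5} = - \frac{10978}{-24561} + \frac{298}{5} = \left(-10978\right) \left(- \frac{1}{24561}\right) + \frac{298}{5} = \frac{10978}{24561} + \frac{298}{5} = \frac{7374068}{122805}$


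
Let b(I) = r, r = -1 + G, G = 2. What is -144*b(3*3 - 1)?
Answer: -144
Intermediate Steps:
r = 1 (r = -1 + 2 = 1)
b(I) = 1
-144*b(3*3 - 1) = -144*1 = -144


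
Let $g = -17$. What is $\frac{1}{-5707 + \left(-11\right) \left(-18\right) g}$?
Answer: $- \frac{1}{9073} \approx -0.00011022$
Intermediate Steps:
$\frac{1}{-5707 + \left(-11\right) \left(-18\right) g} = \frac{1}{-5707 + \left(-11\right) \left(-18\right) \left(-17\right)} = \frac{1}{-5707 + 198 \left(-17\right)} = \frac{1}{-5707 - 3366} = \frac{1}{-9073} = - \frac{1}{9073}$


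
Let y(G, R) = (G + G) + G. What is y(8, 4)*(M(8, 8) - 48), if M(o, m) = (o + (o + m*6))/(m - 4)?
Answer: -768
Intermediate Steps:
M(o, m) = (2*o + 6*m)/(-4 + m) (M(o, m) = (o + (o + 6*m))/(-4 + m) = (2*o + 6*m)/(-4 + m))
y(G, R) = 3*G (y(G, R) = 2*G + G = 3*G)
y(8, 4)*(M(8, 8) - 48) = (3*8)*(2*(8 + 3*8)/(-4 + 8) - 48) = 24*(2*(8 + 24)/4 - 48) = 24*(2*(¼)*32 - 48) = 24*(16 - 48) = 24*(-32) = -768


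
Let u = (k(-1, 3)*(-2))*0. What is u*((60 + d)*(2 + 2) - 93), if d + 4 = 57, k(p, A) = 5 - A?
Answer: 0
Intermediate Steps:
d = 53 (d = -4 + 57 = 53)
u = 0 (u = ((5 - 1*3)*(-2))*0 = ((5 - 3)*(-2))*0 = (2*(-2))*0 = -4*0 = 0)
u*((60 + d)*(2 + 2) - 93) = 0*((60 + 53)*(2 + 2) - 93) = 0*(113*4 - 93) = 0*(452 - 93) = 0*359 = 0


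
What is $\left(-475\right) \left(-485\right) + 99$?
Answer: $230474$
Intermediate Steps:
$\left(-475\right) \left(-485\right) + 99 = 230375 + 99 = 230474$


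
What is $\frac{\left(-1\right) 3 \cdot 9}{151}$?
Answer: $- \frac{27}{151} \approx -0.17881$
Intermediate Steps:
$\frac{\left(-1\right) 3 \cdot 9}{151} = \left(-3\right) 9 \cdot \frac{1}{151} = \left(-27\right) \frac{1}{151} = - \frac{27}{151}$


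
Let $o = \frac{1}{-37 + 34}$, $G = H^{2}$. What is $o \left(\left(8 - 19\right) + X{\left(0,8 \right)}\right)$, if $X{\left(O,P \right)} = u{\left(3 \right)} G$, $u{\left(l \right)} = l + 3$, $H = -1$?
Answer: $\frac{5}{3} \approx 1.6667$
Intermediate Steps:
$u{\left(l \right)} = 3 + l$
$G = 1$ ($G = \left(-1\right)^{2} = 1$)
$X{\left(O,P \right)} = 6$ ($X{\left(O,P \right)} = \left(3 + 3\right) 1 = 6 \cdot 1 = 6$)
$o = - \frac{1}{3}$ ($o = \frac{1}{-3} = - \frac{1}{3} \approx -0.33333$)
$o \left(\left(8 - 19\right) + X{\left(0,8 \right)}\right) = - \frac{\left(8 - 19\right) + 6}{3} = - \frac{-11 + 6}{3} = \left(- \frac{1}{3}\right) \left(-5\right) = \frac{5}{3}$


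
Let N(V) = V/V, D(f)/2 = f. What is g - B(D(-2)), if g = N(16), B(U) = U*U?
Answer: -15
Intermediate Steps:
D(f) = 2*f
B(U) = U²
N(V) = 1
g = 1
g - B(D(-2)) = 1 - (2*(-2))² = 1 - 1*(-4)² = 1 - 1*16 = 1 - 16 = -15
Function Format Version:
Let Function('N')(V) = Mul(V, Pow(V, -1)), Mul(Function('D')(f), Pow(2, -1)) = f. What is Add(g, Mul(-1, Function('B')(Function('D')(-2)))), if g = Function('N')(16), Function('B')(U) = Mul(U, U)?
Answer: -15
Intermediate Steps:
Function('D')(f) = Mul(2, f)
Function('B')(U) = Pow(U, 2)
Function('N')(V) = 1
g = 1
Add(g, Mul(-1, Function('B')(Function('D')(-2)))) = Add(1, Mul(-1, Pow(Mul(2, -2), 2))) = Add(1, Mul(-1, Pow(-4, 2))) = Add(1, Mul(-1, 16)) = Add(1, -16) = -15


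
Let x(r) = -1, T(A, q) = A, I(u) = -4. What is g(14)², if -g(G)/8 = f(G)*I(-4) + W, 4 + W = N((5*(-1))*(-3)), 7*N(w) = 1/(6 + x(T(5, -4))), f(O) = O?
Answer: 281971264/1225 ≈ 2.3018e+5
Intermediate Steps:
N(w) = 1/35 (N(w) = 1/(7*(6 - 1)) = (⅐)/5 = (⅐)*(⅕) = 1/35)
W = -139/35 (W = -4 + 1/35 = -139/35 ≈ -3.9714)
g(G) = 1112/35 + 32*G (g(G) = -8*(G*(-4) - 139/35) = -8*(-4*G - 139/35) = -8*(-139/35 - 4*G) = 1112/35 + 32*G)
g(14)² = (1112/35 + 32*14)² = (1112/35 + 448)² = (16792/35)² = 281971264/1225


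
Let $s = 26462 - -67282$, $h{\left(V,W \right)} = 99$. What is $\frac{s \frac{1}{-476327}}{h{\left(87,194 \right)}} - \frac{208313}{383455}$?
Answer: $- \frac{1095470237141}{2009149667635} \approx -0.54524$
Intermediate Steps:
$s = 93744$ ($s = 26462 + 67282 = 93744$)
$\frac{s \frac{1}{-476327}}{h{\left(87,194 \right)}} - \frac{208313}{383455} = \frac{93744 \frac{1}{-476327}}{99} - \frac{208313}{383455} = 93744 \left(- \frac{1}{476327}\right) \frac{1}{99} - \frac{208313}{383455} = \left(- \frac{93744}{476327}\right) \frac{1}{99} - \frac{208313}{383455} = - \frac{10416}{5239597} - \frac{208313}{383455} = - \frac{1095470237141}{2009149667635}$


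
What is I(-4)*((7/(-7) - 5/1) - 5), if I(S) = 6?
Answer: -66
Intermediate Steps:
I(-4)*((7/(-7) - 5/1) - 5) = 6*((7/(-7) - 5/1) - 5) = 6*((7*(-1/7) - 5*1) - 5) = 6*((-1 - 5) - 5) = 6*(-6 - 5) = 6*(-11) = -66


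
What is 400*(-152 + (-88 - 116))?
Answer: -142400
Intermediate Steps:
400*(-152 + (-88 - 116)) = 400*(-152 - 204) = 400*(-356) = -142400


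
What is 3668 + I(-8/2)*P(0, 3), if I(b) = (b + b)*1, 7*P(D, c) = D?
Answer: 3668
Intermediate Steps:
P(D, c) = D/7
I(b) = 2*b (I(b) = (2*b)*1 = 2*b)
3668 + I(-8/2)*P(0, 3) = 3668 + (2*(-8/2))*((1/7)*0) = 3668 + (2*(-8*1/2))*0 = 3668 + (2*(-4))*0 = 3668 - 8*0 = 3668 + 0 = 3668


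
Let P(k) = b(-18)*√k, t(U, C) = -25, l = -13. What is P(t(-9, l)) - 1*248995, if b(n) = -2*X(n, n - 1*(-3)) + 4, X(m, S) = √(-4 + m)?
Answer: -248995 + 10*√22 + 20*I ≈ -2.4895e+5 + 20.0*I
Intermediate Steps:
b(n) = 4 - 2*√(-4 + n) (b(n) = -2*√(-4 + n) + 4 = 4 - 2*√(-4 + n))
P(k) = √k*(4 - 2*I*√22) (P(k) = (4 - 2*√(-4 - 18))*√k = (4 - 2*I*√22)*√k = √k*(4 - 2*I*√22))
P(t(-9, l)) - 1*248995 = 2*√(-25)*(2 - I*√22) - 1*248995 = 2*(5*I)*(2 - I*√22) - 248995 = 10*I*(2 - I*√22) - 248995 = -248995 + 10*I*(2 - I*√22)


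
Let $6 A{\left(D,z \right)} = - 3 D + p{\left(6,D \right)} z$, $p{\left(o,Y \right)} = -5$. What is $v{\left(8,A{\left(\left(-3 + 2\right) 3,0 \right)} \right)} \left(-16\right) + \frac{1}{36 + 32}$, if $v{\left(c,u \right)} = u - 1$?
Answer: $- \frac{543}{68} \approx -7.9853$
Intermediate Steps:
$A{\left(D,z \right)} = - \frac{5 z}{6} - \frac{D}{2}$ ($A{\left(D,z \right)} = \frac{- 3 D - 5 z}{6} = \frac{- 5 z - 3 D}{6} = - \frac{5 z}{6} - \frac{D}{2}$)
$v{\left(c,u \right)} = -1 + u$
$v{\left(8,A{\left(\left(-3 + 2\right) 3,0 \right)} \right)} \left(-16\right) + \frac{1}{36 + 32} = \left(-1 - \frac{\left(-3 + 2\right) 3}{2}\right) \left(-16\right) + \frac{1}{36 + 32} = \left(-1 + \left(0 - \frac{\left(-1\right) 3}{2}\right)\right) \left(-16\right) + \frac{1}{68} = \left(-1 + \left(0 - - \frac{3}{2}\right)\right) \left(-16\right) + \frac{1}{68} = \left(-1 + \left(0 + \frac{3}{2}\right)\right) \left(-16\right) + \frac{1}{68} = \left(-1 + \frac{3}{2}\right) \left(-16\right) + \frac{1}{68} = \frac{1}{2} \left(-16\right) + \frac{1}{68} = -8 + \frac{1}{68} = - \frac{543}{68}$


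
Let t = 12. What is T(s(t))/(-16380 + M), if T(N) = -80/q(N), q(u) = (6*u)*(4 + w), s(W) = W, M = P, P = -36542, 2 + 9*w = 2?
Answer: 5/952596 ≈ 5.2488e-6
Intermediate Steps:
w = 0 (w = -2/9 + (⅑)*2 = -2/9 + 2/9 = 0)
M = -36542
q(u) = 24*u (q(u) = (6*u)*(4 + 0) = (6*u)*4 = 24*u)
T(N) = -10/(3*N) (T(N) = -80*1/(24*N) = -10/(3*N))
T(s(t))/(-16380 + M) = (-10/3/12)/(-16380 - 36542) = -10/3*1/12/(-52922) = -5/18*(-1/52922) = 5/952596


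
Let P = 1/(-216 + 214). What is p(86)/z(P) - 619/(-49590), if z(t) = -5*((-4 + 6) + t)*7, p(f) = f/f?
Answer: -2279/347130 ≈ -0.0065653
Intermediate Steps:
p(f) = 1
P = -½ (P = 1/(-2) = -½ ≈ -0.50000)
z(t) = -70 - 35*t (z(t) = -5*(2 + t)*7 = (-10 - 5*t)*7 = -70 - 35*t)
p(86)/z(P) - 619/(-49590) = 1/(-70 - 35*(-½)) - 619/(-49590) = 1/(-70 + 35/2) - 619*(-1/49590) = 1/(-105/2) + 619/49590 = 1*(-2/105) + 619/49590 = -2/105 + 619/49590 = -2279/347130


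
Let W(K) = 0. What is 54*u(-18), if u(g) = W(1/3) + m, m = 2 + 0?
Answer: 108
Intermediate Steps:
m = 2
u(g) = 2 (u(g) = 0 + 2 = 2)
54*u(-18) = 54*2 = 108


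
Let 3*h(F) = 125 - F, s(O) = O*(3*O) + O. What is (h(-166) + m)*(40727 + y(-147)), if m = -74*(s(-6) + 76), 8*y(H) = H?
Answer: -4258122175/8 ≈ -5.3227e+8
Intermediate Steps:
y(H) = H/8
s(O) = O + 3*O² (s(O) = 3*O² + O = O + 3*O²)
h(F) = 125/3 - F/3 (h(F) = (125 - F)/3 = 125/3 - F/3)
m = -13172 (m = -74*(-6*(1 + 3*(-6)) + 76) = -74*(-6*(1 - 18) + 76) = -74*(-6*(-17) + 76) = -74*(102 + 76) = -74*178 = -13172)
(h(-166) + m)*(40727 + y(-147)) = ((125/3 - ⅓*(-166)) - 13172)*(40727 + (⅛)*(-147)) = ((125/3 + 166/3) - 13172)*(40727 - 147/8) = (97 - 13172)*(325669/8) = -13075*325669/8 = -4258122175/8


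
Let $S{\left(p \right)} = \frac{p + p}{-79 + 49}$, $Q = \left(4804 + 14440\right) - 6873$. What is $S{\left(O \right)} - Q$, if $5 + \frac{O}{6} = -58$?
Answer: $- \frac{61729}{5} \approx -12346.0$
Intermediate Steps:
$O = -378$ ($O = -30 + 6 \left(-58\right) = -30 - 348 = -378$)
$Q = 12371$ ($Q = 19244 - 6873 = 12371$)
$S{\left(p \right)} = - \frac{p}{15}$ ($S{\left(p \right)} = \frac{2 p}{-30} = 2 p \left(- \frac{1}{30}\right) = - \frac{p}{15}$)
$S{\left(O \right)} - Q = \left(- \frac{1}{15}\right) \left(-378\right) - 12371 = \frac{126}{5} - 12371 = - \frac{61729}{5}$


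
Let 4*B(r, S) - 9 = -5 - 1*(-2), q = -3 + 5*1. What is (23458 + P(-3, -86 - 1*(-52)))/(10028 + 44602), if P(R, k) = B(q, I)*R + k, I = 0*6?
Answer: 15613/36420 ≈ 0.42869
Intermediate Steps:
I = 0
q = 2 (q = -3 + 5 = 2)
B(r, S) = 3/2 (B(r, S) = 9/4 + (-5 - 1*(-2))/4 = 9/4 + (-5 + 2)/4 = 9/4 + (1/4)*(-3) = 9/4 - 3/4 = 3/2)
P(R, k) = k + 3*R/2 (P(R, k) = 3*R/2 + k = k + 3*R/2)
(23458 + P(-3, -86 - 1*(-52)))/(10028 + 44602) = (23458 + ((-86 - 1*(-52)) + (3/2)*(-3)))/(10028 + 44602) = (23458 + ((-86 + 52) - 9/2))/54630 = (23458 + (-34 - 9/2))*(1/54630) = (23458 - 77/2)*(1/54630) = (46839/2)*(1/54630) = 15613/36420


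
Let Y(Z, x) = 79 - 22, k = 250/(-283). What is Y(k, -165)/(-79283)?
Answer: -57/79283 ≈ -0.00071894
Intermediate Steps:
k = -250/283 (k = 250*(-1/283) = -250/283 ≈ -0.88339)
Y(Z, x) = 57
Y(k, -165)/(-79283) = 57/(-79283) = 57*(-1/79283) = -57/79283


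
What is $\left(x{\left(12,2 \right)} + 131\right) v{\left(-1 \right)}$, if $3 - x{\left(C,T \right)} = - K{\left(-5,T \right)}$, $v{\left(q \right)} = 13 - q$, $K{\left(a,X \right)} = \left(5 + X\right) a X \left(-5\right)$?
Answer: $6776$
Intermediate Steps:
$K{\left(a,X \right)} = - 5 X a \left(5 + X\right)$ ($K{\left(a,X \right)} = \left(5 + X\right) X a \left(-5\right) = \left(5 + X\right) \left(- 5 X a\right) = - 5 X a \left(5 + X\right)$)
$x{\left(C,T \right)} = 3 + 25 T \left(5 + T\right)$ ($x{\left(C,T \right)} = 3 - - \left(-5\right) T \left(-5\right) \left(5 + T\right) = 3 - - 25 T \left(5 + T\right) = 3 + 25 T \left(5 + T\right)$)
$\left(x{\left(12,2 \right)} + 131\right) v{\left(-1 \right)} = \left(\left(3 + 25 \cdot 2 \left(5 + 2\right)\right) + 131\right) \left(13 - -1\right) = \left(\left(3 + 25 \cdot 2 \cdot 7\right) + 131\right) \left(13 + 1\right) = \left(\left(3 + 350\right) + 131\right) 14 = \left(353 + 131\right) 14 = 484 \cdot 14 = 6776$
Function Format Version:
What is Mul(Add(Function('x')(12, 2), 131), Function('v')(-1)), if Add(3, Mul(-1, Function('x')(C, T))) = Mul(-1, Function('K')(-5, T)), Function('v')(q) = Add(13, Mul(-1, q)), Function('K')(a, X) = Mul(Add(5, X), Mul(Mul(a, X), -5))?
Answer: 6776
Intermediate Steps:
Function('K')(a, X) = Mul(-5, X, a, Add(5, X)) (Function('K')(a, X) = Mul(Add(5, X), Mul(Mul(X, a), -5)) = Mul(Add(5, X), Mul(-5, X, a)) = Mul(-5, X, a, Add(5, X)))
Function('x')(C, T) = Add(3, Mul(25, T, Add(5, T))) (Function('x')(C, T) = Add(3, Mul(-1, Mul(-1, Mul(-5, T, -5, Add(5, T))))) = Add(3, Mul(-1, Mul(-1, Mul(25, T, Add(5, T))))) = Add(3, Mul(-1, Mul(-25, T, Add(5, T)))) = Add(3, Mul(25, T, Add(5, T))))
Mul(Add(Function('x')(12, 2), 131), Function('v')(-1)) = Mul(Add(Add(3, Mul(25, 2, Add(5, 2))), 131), Add(13, Mul(-1, -1))) = Mul(Add(Add(3, Mul(25, 2, 7)), 131), Add(13, 1)) = Mul(Add(Add(3, 350), 131), 14) = Mul(Add(353, 131), 14) = Mul(484, 14) = 6776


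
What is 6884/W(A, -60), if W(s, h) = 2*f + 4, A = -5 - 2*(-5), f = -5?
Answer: -3442/3 ≈ -1147.3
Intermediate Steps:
A = 5 (A = -5 + 10 = 5)
W(s, h) = -6 (W(s, h) = 2*(-5) + 4 = -10 + 4 = -6)
6884/W(A, -60) = 6884/(-6) = 6884*(-⅙) = -3442/3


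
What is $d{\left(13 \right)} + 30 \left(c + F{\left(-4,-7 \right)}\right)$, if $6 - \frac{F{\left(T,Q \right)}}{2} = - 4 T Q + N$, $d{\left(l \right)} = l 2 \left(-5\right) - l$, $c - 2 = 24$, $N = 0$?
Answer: $7717$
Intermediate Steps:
$c = 26$ ($c = 2 + 24 = 26$)
$d{\left(l \right)} = - 11 l$ ($d{\left(l \right)} = 2 l \left(-5\right) - l = - 10 l - l = - 11 l$)
$F{\left(T,Q \right)} = 12 + 8 Q T$ ($F{\left(T,Q \right)} = 12 - 2 \left(- 4 T Q + 0\right) = 12 - 2 \left(- 4 Q T + 0\right) = 12 - 2 \left(- 4 Q T\right) = 12 + 8 Q T$)
$d{\left(13 \right)} + 30 \left(c + F{\left(-4,-7 \right)}\right) = \left(-11\right) 13 + 30 \left(26 + \left(12 + 8 \left(-7\right) \left(-4\right)\right)\right) = -143 + 30 \left(26 + \left(12 + 224\right)\right) = -143 + 30 \left(26 + 236\right) = -143 + 30 \cdot 262 = -143 + 7860 = 7717$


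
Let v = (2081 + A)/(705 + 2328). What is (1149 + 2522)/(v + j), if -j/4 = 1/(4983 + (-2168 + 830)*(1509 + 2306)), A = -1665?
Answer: 18926139161547/707132908 ≈ 26765.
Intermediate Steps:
v = 416/3033 (v = (2081 - 1665)/(705 + 2328) = 416/3033 ≈ 0.13716)
j = 4/5099487 (j = -4/(4983 + (-2168 + 830)*(1509 + 2306)) = -4/(4983 - 1338*3815) = -4/(4983 - 5104470) = -4/(-5099487) = -4*(-1/5099487) = 4/5099487 ≈ 7.8439e-7)
(1149 + 2522)/(v + j) = (1149 + 2522)/(416/3033 + 4/5099487) = 3671/(707132908/5155581357) = 3671*(5155581357/707132908) = 18926139161547/707132908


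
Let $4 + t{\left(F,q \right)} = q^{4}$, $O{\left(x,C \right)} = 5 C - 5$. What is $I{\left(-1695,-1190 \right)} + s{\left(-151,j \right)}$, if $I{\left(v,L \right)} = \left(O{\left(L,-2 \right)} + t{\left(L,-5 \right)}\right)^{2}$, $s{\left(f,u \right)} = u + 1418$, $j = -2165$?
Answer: $366489$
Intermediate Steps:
$O{\left(x,C \right)} = -5 + 5 C$
$t{\left(F,q \right)} = -4 + q^{4}$
$s{\left(f,u \right)} = 1418 + u$
$I{\left(v,L \right)} = 367236$ ($I{\left(v,L \right)} = \left(\left(-5 + 5 \left(-2\right)\right) - \left(4 - \left(-5\right)^{4}\right)\right)^{2} = \left(\left(-5 - 10\right) + \left(-4 + 625\right)\right)^{2} = \left(-15 + 621\right)^{2} = 606^{2} = 367236$)
$I{\left(-1695,-1190 \right)} + s{\left(-151,j \right)} = 367236 + \left(1418 - 2165\right) = 367236 - 747 = 366489$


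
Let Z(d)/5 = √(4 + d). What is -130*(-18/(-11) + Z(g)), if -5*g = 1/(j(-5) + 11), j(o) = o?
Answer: -2340/11 - 65*√3570/3 ≈ -1507.3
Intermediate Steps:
g = -1/30 (g = -1/(5*(-5 + 11)) = -⅕/6 = -⅕*⅙ = -1/30 ≈ -0.033333)
Z(d) = 5*√(4 + d)
-130*(-18/(-11) + Z(g)) = -130*(-18/(-11) + 5*√(4 - 1/30)) = -130*(-18*(-1/11) + 5*√(119/30)) = -130*(18/11 + 5*(√3570/30)) = -130*(18/11 + √3570/6) = -2340/11 - 65*√3570/3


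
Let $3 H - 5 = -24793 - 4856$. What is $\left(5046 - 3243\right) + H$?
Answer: $- \frac{24235}{3} \approx -8078.3$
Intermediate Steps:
$H = - \frac{29644}{3}$ ($H = \frac{5}{3} + \frac{-24793 - 4856}{3} = \frac{5}{3} + \frac{1}{3} \left(-29649\right) = \frac{5}{3} - 9883 = - \frac{29644}{3} \approx -9881.3$)
$\left(5046 - 3243\right) + H = \left(5046 - 3243\right) - \frac{29644}{3} = 1803 - \frac{29644}{3} = - \frac{24235}{3}$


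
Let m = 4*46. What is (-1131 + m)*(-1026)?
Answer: 971622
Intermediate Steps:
m = 184
(-1131 + m)*(-1026) = (-1131 + 184)*(-1026) = -947*(-1026) = 971622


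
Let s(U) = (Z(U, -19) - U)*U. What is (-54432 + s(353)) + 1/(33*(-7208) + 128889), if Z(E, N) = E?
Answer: -5931727201/108975 ≈ -54432.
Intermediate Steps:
s(U) = 0 (s(U) = (U - U)*U = 0*U = 0)
(-54432 + s(353)) + 1/(33*(-7208) + 128889) = (-54432 + 0) + 1/(33*(-7208) + 128889) = -54432 + 1/(-237864 + 128889) = -54432 + 1/(-108975) = -54432 - 1/108975 = -5931727201/108975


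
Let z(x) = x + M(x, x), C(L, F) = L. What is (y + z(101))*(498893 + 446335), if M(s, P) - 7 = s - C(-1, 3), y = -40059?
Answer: -37666390572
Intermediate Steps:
M(s, P) = 8 + s (M(s, P) = 7 + (s - 1*(-1)) = 7 + (s + 1) = 7 + (1 + s) = 8 + s)
z(x) = 8 + 2*x (z(x) = x + (8 + x) = 8 + 2*x)
(y + z(101))*(498893 + 446335) = (-40059 + (8 + 2*101))*(498893 + 446335) = (-40059 + (8 + 202))*945228 = (-40059 + 210)*945228 = -39849*945228 = -37666390572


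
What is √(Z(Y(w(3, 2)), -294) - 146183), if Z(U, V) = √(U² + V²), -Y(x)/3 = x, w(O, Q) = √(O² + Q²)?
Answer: √(-146183 + 3*√9617) ≈ 381.95*I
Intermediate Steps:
Y(x) = -3*x
√(Z(Y(w(3, 2)), -294) - 146183) = √(√((-3*√(3² + 2²))² + (-294)²) - 146183) = √(√((-3*√(9 + 4))² + 86436) - 146183) = √(√((-3*√13)² + 86436) - 146183) = √(√(117 + 86436) - 146183) = √(√86553 - 146183) = √(3*√9617 - 146183) = √(-146183 + 3*√9617)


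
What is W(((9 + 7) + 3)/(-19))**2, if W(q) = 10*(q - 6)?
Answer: 4900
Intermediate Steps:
W(q) = -60 + 10*q (W(q) = 10*(-6 + q) = -60 + 10*q)
W(((9 + 7) + 3)/(-19))**2 = (-60 + 10*(((9 + 7) + 3)/(-19)))**2 = (-60 + 10*((16 + 3)*(-1/19)))**2 = (-60 + 10*(19*(-1/19)))**2 = (-60 + 10*(-1))**2 = (-60 - 10)**2 = (-70)**2 = 4900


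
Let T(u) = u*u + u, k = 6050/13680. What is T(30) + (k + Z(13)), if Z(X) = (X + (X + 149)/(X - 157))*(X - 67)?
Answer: 395615/1368 ≈ 289.19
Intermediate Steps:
k = 605/1368 (k = 6050*(1/13680) = 605/1368 ≈ 0.44225)
Z(X) = (-67 + X)*(X + (149 + X)/(-157 + X)) (Z(X) = (X + (149 + X)/(-157 + X))*(-67 + X) = (-67 + X)*(X + (149 + X)/(-157 + X)))
T(u) = u + u² (T(u) = u² + u = u + u²)
T(30) + (k + Z(13)) = 30*(1 + 30) + (605/1368 + (-9983 + 13³ - 223*13² + 10601*13)/(-157 + 13)) = 30*31 + (605/1368 + (-9983 + 2197 - 223*169 + 137813)/(-144)) = 930 + (605/1368 - (-9983 + 2197 - 37687 + 137813)/144) = 930 + (605/1368 - 1/144*92340) = 930 + (605/1368 - 2565/4) = 930 - 876625/1368 = 395615/1368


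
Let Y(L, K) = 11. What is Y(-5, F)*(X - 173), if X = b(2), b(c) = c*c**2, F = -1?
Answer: -1815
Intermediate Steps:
b(c) = c**3
X = 8 (X = 2**3 = 8)
Y(-5, F)*(X - 173) = 11*(8 - 173) = 11*(-165) = -1815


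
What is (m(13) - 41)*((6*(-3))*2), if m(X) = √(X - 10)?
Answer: 1476 - 36*√3 ≈ 1413.6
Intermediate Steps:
m(X) = √(-10 + X)
(m(13) - 41)*((6*(-3))*2) = (√(-10 + 13) - 41)*((6*(-3))*2) = (√3 - 41)*(-18*2) = (-41 + √3)*(-36) = 1476 - 36*√3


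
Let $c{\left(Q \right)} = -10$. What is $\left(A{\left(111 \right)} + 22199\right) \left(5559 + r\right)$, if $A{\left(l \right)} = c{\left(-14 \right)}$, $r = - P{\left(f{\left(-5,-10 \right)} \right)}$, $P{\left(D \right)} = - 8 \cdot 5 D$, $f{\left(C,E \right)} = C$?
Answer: $118910851$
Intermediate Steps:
$P{\left(D \right)} = - 40 D$
$r = -200$ ($r = - \left(-40\right) \left(-5\right) = \left(-1\right) 200 = -200$)
$A{\left(l \right)} = -10$
$\left(A{\left(111 \right)} + 22199\right) \left(5559 + r\right) = \left(-10 + 22199\right) \left(5559 - 200\right) = 22189 \cdot 5359 = 118910851$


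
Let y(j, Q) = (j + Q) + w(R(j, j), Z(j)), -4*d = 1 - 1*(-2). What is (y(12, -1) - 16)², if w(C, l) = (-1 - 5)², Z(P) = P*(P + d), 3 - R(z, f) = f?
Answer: 961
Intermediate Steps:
R(z, f) = 3 - f
d = -¾ (d = -(1 - 1*(-2))/4 = -(1 + 2)/4 = -¼*3 = -¾ ≈ -0.75000)
Z(P) = P*(-¾ + P) (Z(P) = P*(P - ¾) = P*(-¾ + P))
w(C, l) = 36 (w(C, l) = (-6)² = 36)
y(j, Q) = 36 + Q + j (y(j, Q) = (j + Q) + 36 = (Q + j) + 36 = 36 + Q + j)
(y(12, -1) - 16)² = ((36 - 1 + 12) - 16)² = (47 - 16)² = 31² = 961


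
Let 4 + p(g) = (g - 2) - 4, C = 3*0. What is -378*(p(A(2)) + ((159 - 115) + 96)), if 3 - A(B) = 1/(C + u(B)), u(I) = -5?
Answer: -251748/5 ≈ -50350.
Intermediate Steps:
C = 0
A(B) = 16/5 (A(B) = 3 - 1/(0 - 5) = 3 - 1/(-5) = 3 - 1*(-⅕) = 3 + ⅕ = 16/5)
p(g) = -10 + g (p(g) = -4 + ((g - 2) - 4) = -4 + ((-2 + g) - 4) = -4 + (-6 + g) = -10 + g)
-378*(p(A(2)) + ((159 - 115) + 96)) = -378*((-10 + 16/5) + ((159 - 115) + 96)) = -378*(-34/5 + (44 + 96)) = -378*(-34/5 + 140) = -378*666/5 = -251748/5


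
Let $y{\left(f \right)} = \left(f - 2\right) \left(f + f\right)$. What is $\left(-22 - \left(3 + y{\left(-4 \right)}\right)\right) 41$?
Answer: $-2993$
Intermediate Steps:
$y{\left(f \right)} = 2 f \left(-2 + f\right)$ ($y{\left(f \right)} = \left(-2 + f\right) 2 f = 2 f \left(-2 + f\right)$)
$\left(-22 - \left(3 + y{\left(-4 \right)}\right)\right) 41 = \left(-22 - \left(3 + 2 \left(-4\right) \left(-2 - 4\right)\right)\right) 41 = \left(-22 - \left(3 + 2 \left(-4\right) \left(-6\right)\right)\right) 41 = \left(-22 - 51\right) 41 = \left(-73\right) 41 = -2993$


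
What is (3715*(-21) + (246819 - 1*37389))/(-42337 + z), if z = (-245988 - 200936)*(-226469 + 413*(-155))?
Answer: 131415/129824228879 ≈ 1.0123e-6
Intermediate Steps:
z = 129824271216 (z = -446924*(-226469 - 64015) = -446924*(-290484) = 129824271216)
(3715*(-21) + (246819 - 1*37389))/(-42337 + z) = (3715*(-21) + (246819 - 1*37389))/(-42337 + 129824271216) = (-78015 + (246819 - 37389))/129824228879 = (-78015 + 209430)*(1/129824228879) = 131415*(1/129824228879) = 131415/129824228879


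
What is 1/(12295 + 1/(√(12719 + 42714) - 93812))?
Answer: 15457688347419/190052278066742528 + √55433/1330365946467197696 ≈ 8.1334e-5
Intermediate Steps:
1/(12295 + 1/(√(12719 + 42714) - 93812)) = 1/(12295 + 1/(√55433 - 93812)) = 1/(12295 + 1/(-93812 + √55433))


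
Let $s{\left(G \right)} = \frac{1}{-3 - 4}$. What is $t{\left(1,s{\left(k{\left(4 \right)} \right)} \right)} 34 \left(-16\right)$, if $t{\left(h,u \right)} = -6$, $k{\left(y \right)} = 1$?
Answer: $3264$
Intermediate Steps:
$s{\left(G \right)} = - \frac{1}{7}$ ($s{\left(G \right)} = \frac{1}{-3 - 4} = \frac{1}{-7} = - \frac{1}{7}$)
$t{\left(1,s{\left(k{\left(4 \right)} \right)} \right)} 34 \left(-16\right) = \left(-6\right) 34 \left(-16\right) = \left(-204\right) \left(-16\right) = 3264$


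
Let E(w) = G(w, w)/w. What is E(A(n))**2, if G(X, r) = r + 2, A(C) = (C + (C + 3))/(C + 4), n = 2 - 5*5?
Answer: 6561/1849 ≈ 3.5484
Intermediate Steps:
n = -23 (n = 2 - 25 = -23)
A(C) = (3 + 2*C)/(4 + C) (A(C) = (C + (3 + C))/(4 + C) = (3 + 2*C)/(4 + C))
G(X, r) = 2 + r
E(w) = (2 + w)/w
E(A(n))**2 = ((2 + (3 + 2*(-23))/(4 - 23))/(((3 + 2*(-23))/(4 - 23))))**2 = ((2 + (3 - 46)/(-19))/(((3 - 46)/(-19))))**2 = ((2 - 1/19*(-43))/((-1/19*(-43))))**2 = ((2 + 43/19)/(43/19))**2 = ((19/43)*(81/19))**2 = (81/43)**2 = 6561/1849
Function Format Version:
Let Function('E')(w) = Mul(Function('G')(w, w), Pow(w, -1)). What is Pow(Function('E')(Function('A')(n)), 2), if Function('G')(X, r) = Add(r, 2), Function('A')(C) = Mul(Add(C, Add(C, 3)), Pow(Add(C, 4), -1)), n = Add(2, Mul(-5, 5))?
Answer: Rational(6561, 1849) ≈ 3.5484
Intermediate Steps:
n = -23 (n = Add(2, -25) = -23)
Function('A')(C) = Mul(Pow(Add(4, C), -1), Add(3, Mul(2, C))) (Function('A')(C) = Mul(Add(C, Add(3, C)), Pow(Add(4, C), -1)) = Mul(Add(3, Mul(2, C)), Pow(Add(4, C), -1)) = Mul(Pow(Add(4, C), -1), Add(3, Mul(2, C))))
Function('G')(X, r) = Add(2, r)
Function('E')(w) = Mul(Pow(w, -1), Add(2, w)) (Function('E')(w) = Mul(Add(2, w), Pow(w, -1)) = Mul(Pow(w, -1), Add(2, w)))
Pow(Function('E')(Function('A')(n)), 2) = Pow(Mul(Pow(Mul(Pow(Add(4, -23), -1), Add(3, Mul(2, -23))), -1), Add(2, Mul(Pow(Add(4, -23), -1), Add(3, Mul(2, -23))))), 2) = Pow(Mul(Pow(Mul(Pow(-19, -1), Add(3, -46)), -1), Add(2, Mul(Pow(-19, -1), Add(3, -46)))), 2) = Pow(Mul(Pow(Mul(Rational(-1, 19), -43), -1), Add(2, Mul(Rational(-1, 19), -43))), 2) = Pow(Mul(Pow(Rational(43, 19), -1), Add(2, Rational(43, 19))), 2) = Pow(Mul(Rational(19, 43), Rational(81, 19)), 2) = Pow(Rational(81, 43), 2) = Rational(6561, 1849)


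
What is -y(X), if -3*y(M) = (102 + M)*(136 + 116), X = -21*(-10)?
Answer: 26208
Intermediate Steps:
X = 210
y(M) = -8568 - 84*M (y(M) = -(102 + M)*(136 + 116)/3 = -(102 + M)*252/3 = -(25704 + 252*M)/3 = -8568 - 84*M)
-y(X) = -(-8568 - 84*210) = -(-8568 - 17640) = -1*(-26208) = 26208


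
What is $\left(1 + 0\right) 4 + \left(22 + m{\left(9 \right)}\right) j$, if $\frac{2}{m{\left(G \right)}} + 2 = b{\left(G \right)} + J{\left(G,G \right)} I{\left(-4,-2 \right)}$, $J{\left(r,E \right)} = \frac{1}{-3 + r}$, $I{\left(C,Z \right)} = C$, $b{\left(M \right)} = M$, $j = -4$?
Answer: $- \frac{1620}{19} \approx -85.263$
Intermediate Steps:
$m{\left(G \right)} = \frac{2}{-2 + G - \frac{4}{-3 + G}}$ ($m{\left(G \right)} = \frac{2}{-2 + \left(G + \frac{1}{-3 + G} \left(-4\right)\right)} = \frac{2}{-2 + \left(G - \frac{4}{-3 + G}\right)} = \frac{2}{-2 + G - \frac{4}{-3 + G}}$)
$\left(1 + 0\right) 4 + \left(22 + m{\left(9 \right)}\right) j = \left(1 + 0\right) 4 + \left(22 + \frac{2 \left(3 - 9\right)}{4 + \left(-3 + 9\right) \left(2 - 9\right)}\right) \left(-4\right) = 1 \cdot 4 + \left(22 + \frac{2 \left(3 - 9\right)}{4 + 6 \left(2 - 9\right)}\right) \left(-4\right) = 4 + \left(22 + 2 \frac{1}{4 + 6 \left(-7\right)} \left(-6\right)\right) \left(-4\right) = 4 + \left(22 + 2 \frac{1}{4 - 42} \left(-6\right)\right) \left(-4\right) = 4 + \left(22 + 2 \frac{1}{-38} \left(-6\right)\right) \left(-4\right) = 4 + \left(22 + 2 \left(- \frac{1}{38}\right) \left(-6\right)\right) \left(-4\right) = 4 + \left(22 + \frac{6}{19}\right) \left(-4\right) = 4 + \frac{424}{19} \left(-4\right) = 4 - \frac{1696}{19} = - \frac{1620}{19}$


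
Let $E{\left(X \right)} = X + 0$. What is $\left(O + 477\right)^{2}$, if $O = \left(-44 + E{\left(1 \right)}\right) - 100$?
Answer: $111556$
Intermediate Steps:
$E{\left(X \right)} = X$
$O = -143$ ($O = \left(-44 + 1\right) - 100 = -43 - 100 = -143$)
$\left(O + 477\right)^{2} = \left(-143 + 477\right)^{2} = 334^{2} = 111556$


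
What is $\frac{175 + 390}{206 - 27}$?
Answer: $\frac{565}{179} \approx 3.1564$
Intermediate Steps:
$\frac{175 + 390}{206 - 27} = \frac{565}{179}$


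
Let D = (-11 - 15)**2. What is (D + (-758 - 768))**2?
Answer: 722500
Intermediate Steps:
D = 676 (D = (-26)**2 = 676)
(D + (-758 - 768))**2 = (676 + (-758 - 768))**2 = (676 - 1526)**2 = (-850)**2 = 722500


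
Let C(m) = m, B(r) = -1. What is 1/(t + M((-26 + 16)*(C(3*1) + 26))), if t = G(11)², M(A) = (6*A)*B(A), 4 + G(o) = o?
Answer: 1/1789 ≈ 0.00055897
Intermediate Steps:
G(o) = -4 + o
M(A) = -6*A (M(A) = (6*A)*(-1) = -6*A)
t = 49 (t = (-4 + 11)² = 7² = 49)
1/(t + M((-26 + 16)*(C(3*1) + 26))) = 1/(49 - 6*(-26 + 16)*(3*1 + 26)) = 1/(49 - (-60)*(3 + 26)) = 1/(49 - (-60)*29) = 1/(49 - 6*(-290)) = 1/(49 + 1740) = 1/1789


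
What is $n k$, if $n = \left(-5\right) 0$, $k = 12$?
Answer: $0$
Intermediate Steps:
$n = 0$
$n k = 0 \cdot 12 = 0$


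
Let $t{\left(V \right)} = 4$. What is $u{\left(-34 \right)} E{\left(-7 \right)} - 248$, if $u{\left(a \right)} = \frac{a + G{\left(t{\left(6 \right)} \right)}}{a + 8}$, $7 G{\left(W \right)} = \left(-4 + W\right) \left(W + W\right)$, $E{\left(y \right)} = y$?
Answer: $- \frac{3343}{13} \approx -257.15$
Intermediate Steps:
$G{\left(W \right)} = \frac{2 W \left(-4 + W\right)}{7}$ ($G{\left(W \right)} = \frac{\left(-4 + W\right) \left(W + W\right)}{7} = \frac{\left(-4 + W\right) 2 W}{7} = \frac{2 W \left(-4 + W\right)}{7}$)
$u{\left(a \right)} = \frac{a}{8 + a}$ ($u{\left(a \right)} = \frac{a + \frac{2}{7} \cdot 4 \left(-4 + 4\right)}{a + 8} = \frac{a + \frac{2}{7} \cdot 4 \cdot 0}{8 + a} = \frac{a + 0}{8 + a} = \frac{a}{8 + a}$)
$u{\left(-34 \right)} E{\left(-7 \right)} - 248 = - \frac{34}{8 - 34} \left(-7\right) - 248 = - \frac{34}{-26} \left(-7\right) - 248 = \left(-34\right) \left(- \frac{1}{26}\right) \left(-7\right) - 248 = \frac{17}{13} \left(-7\right) - 248 = - \frac{119}{13} - 248 = - \frac{3343}{13}$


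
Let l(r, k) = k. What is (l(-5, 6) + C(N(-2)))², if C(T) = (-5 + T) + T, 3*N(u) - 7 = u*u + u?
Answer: 49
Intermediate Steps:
N(u) = 7/3 + u/3 + u²/3 (N(u) = 7/3 + (u*u + u)/3 = 7/3 + (u² + u)/3 = 7/3 + (u + u²)/3 = 7/3 + (u/3 + u²/3) = 7/3 + u/3 + u²/3)
C(T) = -5 + 2*T
(l(-5, 6) + C(N(-2)))² = (6 + (-5 + 2*(7/3 + (⅓)*(-2) + (⅓)*(-2)²)))² = (6 + (-5 + 2*(7/3 - ⅔ + (⅓)*4)))² = (6 + (-5 + 2*(7/3 - ⅔ + 4/3)))² = (6 + (-5 + 2*3))² = (6 + (-5 + 6))² = (6 + 1)² = 7² = 49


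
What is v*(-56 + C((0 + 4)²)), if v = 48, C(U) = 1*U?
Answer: -1920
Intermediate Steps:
C(U) = U
v*(-56 + C((0 + 4)²)) = 48*(-56 + (0 + 4)²) = 48*(-56 + 4²) = 48*(-56 + 16) = 48*(-40) = -1920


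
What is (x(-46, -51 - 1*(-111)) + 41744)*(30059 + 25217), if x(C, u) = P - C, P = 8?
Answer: 2310426248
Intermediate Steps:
x(C, u) = 8 - C
(x(-46, -51 - 1*(-111)) + 41744)*(30059 + 25217) = ((8 - 1*(-46)) + 41744)*(30059 + 25217) = ((8 + 46) + 41744)*55276 = (54 + 41744)*55276 = 41798*55276 = 2310426248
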